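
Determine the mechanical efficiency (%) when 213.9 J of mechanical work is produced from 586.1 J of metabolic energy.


eta = (W_mech / E_meta) * 100
eta = (213.9 / 586.1) * 100
ratio = 0.3650
eta = 36.4955


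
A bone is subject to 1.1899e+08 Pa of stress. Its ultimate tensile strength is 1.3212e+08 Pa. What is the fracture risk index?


FRI = applied / ultimate
FRI = 1.1899e+08 / 1.3212e+08
FRI = 0.9006


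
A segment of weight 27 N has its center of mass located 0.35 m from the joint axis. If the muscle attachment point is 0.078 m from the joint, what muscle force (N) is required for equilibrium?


F_muscle = W * d_load / d_muscle
F_muscle = 27 * 0.35 / 0.078
Numerator = 9.4500
F_muscle = 121.1538


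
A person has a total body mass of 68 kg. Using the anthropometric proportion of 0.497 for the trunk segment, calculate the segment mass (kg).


m_segment = body_mass * fraction
m_segment = 68 * 0.497
m_segment = 33.7960


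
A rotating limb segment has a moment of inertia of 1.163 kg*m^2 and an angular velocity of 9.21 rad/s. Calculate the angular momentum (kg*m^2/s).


L = I * omega
L = 1.163 * 9.21
L = 10.7112


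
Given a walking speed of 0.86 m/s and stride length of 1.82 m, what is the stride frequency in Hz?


f = v / stride_length
f = 0.86 / 1.82
f = 0.4725


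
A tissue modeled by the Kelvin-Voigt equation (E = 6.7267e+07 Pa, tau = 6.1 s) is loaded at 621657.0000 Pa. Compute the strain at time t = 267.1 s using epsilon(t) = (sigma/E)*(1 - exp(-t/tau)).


epsilon(t) = (sigma/E) * (1 - exp(-t/tau))
sigma/E = 621657.0000 / 6.7267e+07 = 0.0092
exp(-t/tau) = exp(-267.1 / 6.1) = 9.6294e-20
epsilon = 0.0092 * (1 - 9.6294e-20)
epsilon = 0.0092


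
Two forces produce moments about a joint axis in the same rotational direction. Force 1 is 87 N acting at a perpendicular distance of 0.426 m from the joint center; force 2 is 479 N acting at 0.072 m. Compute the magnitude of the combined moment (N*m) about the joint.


M = F1 * d1 + F2 * d2
M = 87 * 0.426 + 479 * 0.072
M = 37.0620 + 34.4880
M = 71.5500


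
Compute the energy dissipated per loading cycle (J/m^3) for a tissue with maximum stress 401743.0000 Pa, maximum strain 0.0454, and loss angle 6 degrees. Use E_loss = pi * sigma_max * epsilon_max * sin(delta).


E_loss = pi * sigma_max * epsilon_max * sin(delta)
delta = 6 deg = 0.1047 rad
sin(delta) = 0.1045
E_loss = pi * 401743.0000 * 0.0454 * 0.1045
E_loss = 5989.4730


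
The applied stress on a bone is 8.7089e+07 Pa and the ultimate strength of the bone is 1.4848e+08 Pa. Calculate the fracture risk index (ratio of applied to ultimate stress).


FRI = applied / ultimate
FRI = 8.7089e+07 / 1.4848e+08
FRI = 0.5865


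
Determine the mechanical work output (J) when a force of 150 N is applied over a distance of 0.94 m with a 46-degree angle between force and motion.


W = F * d * cos(theta)
theta = 46 deg = 0.8029 rad
cos(theta) = 0.6947
W = 150 * 0.94 * 0.6947
W = 97.9468


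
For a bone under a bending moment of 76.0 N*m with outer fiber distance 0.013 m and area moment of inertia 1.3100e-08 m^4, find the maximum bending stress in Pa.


sigma = M * c / I
sigma = 76.0 * 0.013 / 1.3100e-08
M * c = 0.9880
sigma = 7.5420e+07


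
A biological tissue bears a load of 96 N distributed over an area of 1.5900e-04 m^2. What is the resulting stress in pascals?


stress = F / A
stress = 96 / 1.5900e-04
stress = 603773.5849


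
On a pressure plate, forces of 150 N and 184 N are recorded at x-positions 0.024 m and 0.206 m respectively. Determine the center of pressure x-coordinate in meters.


COP_x = (F1*x1 + F2*x2) / (F1 + F2)
COP_x = (150*0.024 + 184*0.206) / (150 + 184)
Numerator = 41.5040
Denominator = 334
COP_x = 0.1243


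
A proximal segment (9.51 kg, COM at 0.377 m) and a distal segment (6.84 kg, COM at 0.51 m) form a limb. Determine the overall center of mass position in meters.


COM = (m1*x1 + m2*x2) / (m1 + m2)
COM = (9.51*0.377 + 6.84*0.51) / (9.51 + 6.84)
Numerator = 7.0737
Denominator = 16.3500
COM = 0.4326


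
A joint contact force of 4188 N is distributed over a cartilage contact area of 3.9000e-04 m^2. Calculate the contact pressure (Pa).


P = F / A
P = 4188 / 3.9000e-04
P = 1.0738e+07


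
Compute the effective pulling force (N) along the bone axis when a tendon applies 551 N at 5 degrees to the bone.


F_eff = F_tendon * cos(theta)
theta = 5 deg = 0.0873 rad
cos(theta) = 0.9962
F_eff = 551 * 0.9962
F_eff = 548.9033


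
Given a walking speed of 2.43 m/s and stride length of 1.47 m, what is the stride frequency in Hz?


f = v / stride_length
f = 2.43 / 1.47
f = 1.6531


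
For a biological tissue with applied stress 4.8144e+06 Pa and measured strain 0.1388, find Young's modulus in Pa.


E = stress / strain
E = 4.8144e+06 / 0.1388
E = 3.4686e+07


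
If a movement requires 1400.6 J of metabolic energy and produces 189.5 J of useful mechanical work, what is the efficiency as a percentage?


eta = (W_mech / E_meta) * 100
eta = (189.5 / 1400.6) * 100
ratio = 0.1353
eta = 13.5299


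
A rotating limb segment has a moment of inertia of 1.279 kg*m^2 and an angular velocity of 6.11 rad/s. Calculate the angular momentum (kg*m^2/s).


L = I * omega
L = 1.279 * 6.11
L = 7.8147


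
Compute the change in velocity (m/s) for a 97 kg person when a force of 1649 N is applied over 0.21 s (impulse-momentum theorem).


J = F * dt = 1649 * 0.21 = 346.2900 N*s
delta_v = J / m
delta_v = 346.2900 / 97
delta_v = 3.5700


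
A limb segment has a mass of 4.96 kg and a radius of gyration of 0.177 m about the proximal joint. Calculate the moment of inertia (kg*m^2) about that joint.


I = m * k^2
I = 4.96 * 0.177^2
k^2 = 0.0313
I = 0.1554


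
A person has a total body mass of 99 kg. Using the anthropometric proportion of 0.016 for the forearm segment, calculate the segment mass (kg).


m_segment = body_mass * fraction
m_segment = 99 * 0.016
m_segment = 1.5840


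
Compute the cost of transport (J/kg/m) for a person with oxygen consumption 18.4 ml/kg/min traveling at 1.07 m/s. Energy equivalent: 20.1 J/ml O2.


Power per kg = VO2 * 20.1 / 60
Power per kg = 18.4 * 20.1 / 60 = 6.1640 W/kg
Cost = power_per_kg / speed
Cost = 6.1640 / 1.07
Cost = 5.7607


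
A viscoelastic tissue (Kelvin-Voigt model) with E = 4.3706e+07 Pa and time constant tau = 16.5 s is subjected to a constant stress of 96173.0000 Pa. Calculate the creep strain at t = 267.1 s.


epsilon(t) = (sigma/E) * (1 - exp(-t/tau))
sigma/E = 96173.0000 / 4.3706e+07 = 0.0022
exp(-t/tau) = exp(-267.1 / 16.5) = 9.3260e-08
epsilon = 0.0022 * (1 - 9.3260e-08)
epsilon = 0.0022


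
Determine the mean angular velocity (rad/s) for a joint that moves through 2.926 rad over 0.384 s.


omega = delta_theta / delta_t
omega = 2.926 / 0.384
omega = 7.6198


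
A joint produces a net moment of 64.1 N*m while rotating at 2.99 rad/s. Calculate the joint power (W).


P = M * omega
P = 64.1 * 2.99
P = 191.6590


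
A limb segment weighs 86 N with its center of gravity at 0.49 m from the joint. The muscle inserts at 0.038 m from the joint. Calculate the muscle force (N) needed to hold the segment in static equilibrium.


F_muscle = W * d_load / d_muscle
F_muscle = 86 * 0.49 / 0.038
Numerator = 42.1400
F_muscle = 1108.9474


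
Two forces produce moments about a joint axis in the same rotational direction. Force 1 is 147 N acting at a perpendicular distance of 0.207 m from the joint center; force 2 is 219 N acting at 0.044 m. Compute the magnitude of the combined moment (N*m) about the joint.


M = F1 * d1 + F2 * d2
M = 147 * 0.207 + 219 * 0.044
M = 30.4290 + 9.6360
M = 40.0650


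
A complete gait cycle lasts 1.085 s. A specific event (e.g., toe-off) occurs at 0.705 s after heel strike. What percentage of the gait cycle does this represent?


pct = (event_time / cycle_time) * 100
pct = (0.705 / 1.085) * 100
ratio = 0.6498
pct = 64.9770


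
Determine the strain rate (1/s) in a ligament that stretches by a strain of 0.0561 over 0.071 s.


strain_rate = delta_strain / delta_t
strain_rate = 0.0561 / 0.071
strain_rate = 0.7901


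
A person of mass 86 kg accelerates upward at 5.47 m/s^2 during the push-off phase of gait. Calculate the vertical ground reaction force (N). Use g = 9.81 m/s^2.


GRF = m * (g + a)
GRF = 86 * (9.81 + 5.47)
GRF = 86 * 15.2800
GRF = 1314.0800


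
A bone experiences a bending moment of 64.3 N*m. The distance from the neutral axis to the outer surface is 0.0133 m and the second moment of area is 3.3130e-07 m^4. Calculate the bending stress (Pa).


sigma = M * c / I
sigma = 64.3 * 0.0133 / 3.3130e-07
M * c = 0.8552
sigma = 2.5813e+06


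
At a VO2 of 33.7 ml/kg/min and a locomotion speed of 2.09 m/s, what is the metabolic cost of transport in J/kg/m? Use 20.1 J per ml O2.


Power per kg = VO2 * 20.1 / 60
Power per kg = 33.7 * 20.1 / 60 = 11.2895 W/kg
Cost = power_per_kg / speed
Cost = 11.2895 / 2.09
Cost = 5.4017


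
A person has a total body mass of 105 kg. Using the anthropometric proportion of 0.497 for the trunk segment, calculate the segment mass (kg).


m_segment = body_mass * fraction
m_segment = 105 * 0.497
m_segment = 52.1850


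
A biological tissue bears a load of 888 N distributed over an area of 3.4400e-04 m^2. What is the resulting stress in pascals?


stress = F / A
stress = 888 / 3.4400e-04
stress = 2.5814e+06


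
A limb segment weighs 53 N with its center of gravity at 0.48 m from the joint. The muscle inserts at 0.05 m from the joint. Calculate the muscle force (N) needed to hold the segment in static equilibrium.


F_muscle = W * d_load / d_muscle
F_muscle = 53 * 0.48 / 0.05
Numerator = 25.4400
F_muscle = 508.8000


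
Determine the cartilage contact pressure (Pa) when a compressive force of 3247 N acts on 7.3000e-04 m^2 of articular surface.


P = F / A
P = 3247 / 7.3000e-04
P = 4.4479e+06


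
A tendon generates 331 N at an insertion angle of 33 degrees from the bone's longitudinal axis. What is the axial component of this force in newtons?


F_eff = F_tendon * cos(theta)
theta = 33 deg = 0.5760 rad
cos(theta) = 0.8387
F_eff = 331 * 0.8387
F_eff = 277.6000


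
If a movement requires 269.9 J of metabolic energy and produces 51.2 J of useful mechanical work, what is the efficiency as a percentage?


eta = (W_mech / E_meta) * 100
eta = (51.2 / 269.9) * 100
ratio = 0.1897
eta = 18.9700


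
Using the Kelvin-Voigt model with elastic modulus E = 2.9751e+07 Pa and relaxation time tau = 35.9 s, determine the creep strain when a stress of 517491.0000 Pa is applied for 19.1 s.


epsilon(t) = (sigma/E) * (1 - exp(-t/tau))
sigma/E = 517491.0000 / 2.9751e+07 = 0.0174
exp(-t/tau) = exp(-19.1 / 35.9) = 0.5874
epsilon = 0.0174 * (1 - 0.5874)
epsilon = 0.0072


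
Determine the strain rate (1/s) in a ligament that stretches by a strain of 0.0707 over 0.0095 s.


strain_rate = delta_strain / delta_t
strain_rate = 0.0707 / 0.0095
strain_rate = 7.4421


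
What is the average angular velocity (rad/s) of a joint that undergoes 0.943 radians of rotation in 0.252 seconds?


omega = delta_theta / delta_t
omega = 0.943 / 0.252
omega = 3.7421


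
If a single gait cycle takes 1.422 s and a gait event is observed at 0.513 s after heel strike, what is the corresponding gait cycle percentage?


pct = (event_time / cycle_time) * 100
pct = (0.513 / 1.422) * 100
ratio = 0.3608
pct = 36.0759


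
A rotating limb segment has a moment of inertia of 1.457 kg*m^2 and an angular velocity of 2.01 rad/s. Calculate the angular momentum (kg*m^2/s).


L = I * omega
L = 1.457 * 2.01
L = 2.9286


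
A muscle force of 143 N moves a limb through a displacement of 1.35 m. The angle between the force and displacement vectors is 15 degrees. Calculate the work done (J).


W = F * d * cos(theta)
theta = 15 deg = 0.2618 rad
cos(theta) = 0.9659
W = 143 * 1.35 * 0.9659
W = 186.4720


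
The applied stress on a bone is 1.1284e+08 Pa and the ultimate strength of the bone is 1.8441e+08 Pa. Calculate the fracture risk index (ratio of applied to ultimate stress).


FRI = applied / ultimate
FRI = 1.1284e+08 / 1.8441e+08
FRI = 0.6119


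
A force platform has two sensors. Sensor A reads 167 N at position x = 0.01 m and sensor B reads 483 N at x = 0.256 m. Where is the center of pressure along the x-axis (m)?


COP_x = (F1*x1 + F2*x2) / (F1 + F2)
COP_x = (167*0.01 + 483*0.256) / (167 + 483)
Numerator = 125.3180
Denominator = 650
COP_x = 0.1928


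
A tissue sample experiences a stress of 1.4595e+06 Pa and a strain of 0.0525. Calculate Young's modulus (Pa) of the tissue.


E = stress / strain
E = 1.4595e+06 / 0.0525
E = 2.7800e+07


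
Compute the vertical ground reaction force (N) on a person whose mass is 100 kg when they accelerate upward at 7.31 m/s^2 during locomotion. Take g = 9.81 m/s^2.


GRF = m * (g + a)
GRF = 100 * (9.81 + 7.31)
GRF = 100 * 17.1200
GRF = 1712.0000


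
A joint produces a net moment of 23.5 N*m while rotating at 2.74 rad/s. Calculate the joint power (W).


P = M * omega
P = 23.5 * 2.74
P = 64.3900


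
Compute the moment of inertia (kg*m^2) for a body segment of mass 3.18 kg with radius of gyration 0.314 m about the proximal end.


I = m * k^2
I = 3.18 * 0.314^2
k^2 = 0.0986
I = 0.3135


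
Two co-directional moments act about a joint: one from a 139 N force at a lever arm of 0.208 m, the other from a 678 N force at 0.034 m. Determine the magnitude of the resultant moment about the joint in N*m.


M = F1 * d1 + F2 * d2
M = 139 * 0.208 + 678 * 0.034
M = 28.9120 + 23.0520
M = 51.9640


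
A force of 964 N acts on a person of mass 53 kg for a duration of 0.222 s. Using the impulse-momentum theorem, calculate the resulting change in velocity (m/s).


J = F * dt = 964 * 0.222 = 214.0080 N*s
delta_v = J / m
delta_v = 214.0080 / 53
delta_v = 4.0379


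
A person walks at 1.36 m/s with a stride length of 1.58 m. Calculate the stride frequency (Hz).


f = v / stride_length
f = 1.36 / 1.58
f = 0.8608


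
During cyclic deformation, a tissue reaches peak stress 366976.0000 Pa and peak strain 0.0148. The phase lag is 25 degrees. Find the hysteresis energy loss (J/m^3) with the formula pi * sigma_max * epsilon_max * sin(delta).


E_loss = pi * sigma_max * epsilon_max * sin(delta)
delta = 25 deg = 0.4363 rad
sin(delta) = 0.4226
E_loss = pi * 366976.0000 * 0.0148 * 0.4226
E_loss = 7211.0334


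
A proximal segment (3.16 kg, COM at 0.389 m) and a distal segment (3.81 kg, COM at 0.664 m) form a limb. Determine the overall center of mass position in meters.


COM = (m1*x1 + m2*x2) / (m1 + m2)
COM = (3.16*0.389 + 3.81*0.664) / (3.16 + 3.81)
Numerator = 3.7591
Denominator = 6.9700
COM = 0.5393


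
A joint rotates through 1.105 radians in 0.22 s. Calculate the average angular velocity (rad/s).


omega = delta_theta / delta_t
omega = 1.105 / 0.22
omega = 5.0227


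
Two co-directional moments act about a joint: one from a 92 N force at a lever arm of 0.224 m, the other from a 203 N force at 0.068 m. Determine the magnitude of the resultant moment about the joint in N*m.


M = F1 * d1 + F2 * d2
M = 92 * 0.224 + 203 * 0.068
M = 20.6080 + 13.8040
M = 34.4120


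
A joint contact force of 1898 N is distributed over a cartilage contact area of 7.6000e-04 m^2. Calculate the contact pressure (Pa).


P = F / A
P = 1898 / 7.6000e-04
P = 2.4974e+06


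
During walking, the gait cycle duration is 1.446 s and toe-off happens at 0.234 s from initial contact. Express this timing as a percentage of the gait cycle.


pct = (event_time / cycle_time) * 100
pct = (0.234 / 1.446) * 100
ratio = 0.1618
pct = 16.1826


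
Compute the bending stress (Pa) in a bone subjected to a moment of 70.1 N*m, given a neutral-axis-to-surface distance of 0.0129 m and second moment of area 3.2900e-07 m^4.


sigma = M * c / I
sigma = 70.1 * 0.0129 / 3.2900e-07
M * c = 0.9043
sigma = 2.7486e+06


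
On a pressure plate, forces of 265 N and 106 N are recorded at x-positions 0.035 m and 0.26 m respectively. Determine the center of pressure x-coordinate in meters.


COP_x = (F1*x1 + F2*x2) / (F1 + F2)
COP_x = (265*0.035 + 106*0.26) / (265 + 106)
Numerator = 36.8350
Denominator = 371
COP_x = 0.0993


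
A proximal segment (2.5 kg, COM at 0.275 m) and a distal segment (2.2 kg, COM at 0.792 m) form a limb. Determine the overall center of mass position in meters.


COM = (m1*x1 + m2*x2) / (m1 + m2)
COM = (2.5*0.275 + 2.2*0.792) / (2.5 + 2.2)
Numerator = 2.4299
Denominator = 4.7000
COM = 0.5170


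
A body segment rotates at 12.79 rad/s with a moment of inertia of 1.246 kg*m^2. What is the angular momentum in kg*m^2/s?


L = I * omega
L = 1.246 * 12.79
L = 15.9363


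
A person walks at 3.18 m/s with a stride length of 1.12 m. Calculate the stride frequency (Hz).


f = v / stride_length
f = 3.18 / 1.12
f = 2.8393


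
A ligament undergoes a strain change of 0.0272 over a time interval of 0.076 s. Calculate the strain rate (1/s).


strain_rate = delta_strain / delta_t
strain_rate = 0.0272 / 0.076
strain_rate = 0.3579


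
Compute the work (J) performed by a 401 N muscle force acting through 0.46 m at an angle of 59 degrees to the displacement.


W = F * d * cos(theta)
theta = 59 deg = 1.0297 rad
cos(theta) = 0.5150
W = 401 * 0.46 * 0.5150
W = 95.0039


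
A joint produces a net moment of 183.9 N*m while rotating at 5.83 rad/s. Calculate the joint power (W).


P = M * omega
P = 183.9 * 5.83
P = 1072.1370


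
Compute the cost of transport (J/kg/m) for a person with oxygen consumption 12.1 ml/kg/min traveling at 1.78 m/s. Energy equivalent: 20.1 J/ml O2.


Power per kg = VO2 * 20.1 / 60
Power per kg = 12.1 * 20.1 / 60 = 4.0535 W/kg
Cost = power_per_kg / speed
Cost = 4.0535 / 1.78
Cost = 2.2772


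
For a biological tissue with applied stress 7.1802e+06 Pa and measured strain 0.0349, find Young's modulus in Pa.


E = stress / strain
E = 7.1802e+06 / 0.0349
E = 2.0574e+08


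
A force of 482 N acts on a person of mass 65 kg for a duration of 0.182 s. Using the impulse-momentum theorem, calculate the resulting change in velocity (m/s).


J = F * dt = 482 * 0.182 = 87.7240 N*s
delta_v = J / m
delta_v = 87.7240 / 65
delta_v = 1.3496


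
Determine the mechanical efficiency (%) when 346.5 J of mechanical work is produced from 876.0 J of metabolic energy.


eta = (W_mech / E_meta) * 100
eta = (346.5 / 876.0) * 100
ratio = 0.3955
eta = 39.5548


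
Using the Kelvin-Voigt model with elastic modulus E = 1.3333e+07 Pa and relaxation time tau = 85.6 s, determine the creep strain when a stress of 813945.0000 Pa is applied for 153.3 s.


epsilon(t) = (sigma/E) * (1 - exp(-t/tau))
sigma/E = 813945.0000 / 1.3333e+07 = 0.0610
exp(-t/tau) = exp(-153.3 / 85.6) = 0.1668
epsilon = 0.0610 * (1 - 0.1668)
epsilon = 0.0509


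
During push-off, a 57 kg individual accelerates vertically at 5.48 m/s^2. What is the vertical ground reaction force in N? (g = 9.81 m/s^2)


GRF = m * (g + a)
GRF = 57 * (9.81 + 5.48)
GRF = 57 * 15.2900
GRF = 871.5300


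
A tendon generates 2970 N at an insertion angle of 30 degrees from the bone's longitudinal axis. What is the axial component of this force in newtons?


F_eff = F_tendon * cos(theta)
theta = 30 deg = 0.5236 rad
cos(theta) = 0.8660
F_eff = 2970 * 0.8660
F_eff = 2572.0954


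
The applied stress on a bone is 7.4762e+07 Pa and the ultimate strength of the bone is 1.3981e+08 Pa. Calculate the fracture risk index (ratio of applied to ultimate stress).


FRI = applied / ultimate
FRI = 7.4762e+07 / 1.3981e+08
FRI = 0.5347


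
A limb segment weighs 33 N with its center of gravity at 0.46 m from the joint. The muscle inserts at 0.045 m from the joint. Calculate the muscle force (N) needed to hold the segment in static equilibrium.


F_muscle = W * d_load / d_muscle
F_muscle = 33 * 0.46 / 0.045
Numerator = 15.1800
F_muscle = 337.3333


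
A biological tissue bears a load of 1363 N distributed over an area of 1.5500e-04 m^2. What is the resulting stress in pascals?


stress = F / A
stress = 1363 / 1.5500e-04
stress = 8.7935e+06


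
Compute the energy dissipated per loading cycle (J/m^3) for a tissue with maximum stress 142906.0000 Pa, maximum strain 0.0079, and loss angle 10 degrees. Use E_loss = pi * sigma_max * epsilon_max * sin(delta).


E_loss = pi * sigma_max * epsilon_max * sin(delta)
delta = 10 deg = 0.1745 rad
sin(delta) = 0.1736
E_loss = pi * 142906.0000 * 0.0079 * 0.1736
E_loss = 615.8822


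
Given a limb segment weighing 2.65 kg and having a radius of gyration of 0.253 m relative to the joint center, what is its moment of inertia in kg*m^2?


I = m * k^2
I = 2.65 * 0.253^2
k^2 = 0.0640
I = 0.1696


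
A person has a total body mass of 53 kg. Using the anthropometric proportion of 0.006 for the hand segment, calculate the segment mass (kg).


m_segment = body_mass * fraction
m_segment = 53 * 0.006
m_segment = 0.3180


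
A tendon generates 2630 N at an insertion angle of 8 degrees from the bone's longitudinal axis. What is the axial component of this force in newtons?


F_eff = F_tendon * cos(theta)
theta = 8 deg = 0.1396 rad
cos(theta) = 0.9903
F_eff = 2630 * 0.9903
F_eff = 2604.4050


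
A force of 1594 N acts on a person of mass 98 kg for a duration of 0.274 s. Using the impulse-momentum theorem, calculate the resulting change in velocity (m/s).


J = F * dt = 1594 * 0.274 = 436.7560 N*s
delta_v = J / m
delta_v = 436.7560 / 98
delta_v = 4.4567


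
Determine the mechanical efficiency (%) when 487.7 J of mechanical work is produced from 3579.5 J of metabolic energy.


eta = (W_mech / E_meta) * 100
eta = (487.7 / 3579.5) * 100
ratio = 0.1362
eta = 13.6248


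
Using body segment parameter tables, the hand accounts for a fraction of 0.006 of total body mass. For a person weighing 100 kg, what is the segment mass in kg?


m_segment = body_mass * fraction
m_segment = 100 * 0.006
m_segment = 0.6000


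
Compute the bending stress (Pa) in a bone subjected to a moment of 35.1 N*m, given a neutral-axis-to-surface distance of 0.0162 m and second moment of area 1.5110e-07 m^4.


sigma = M * c / I
sigma = 35.1 * 0.0162 / 1.5110e-07
M * c = 0.5686
sigma = 3.7632e+06


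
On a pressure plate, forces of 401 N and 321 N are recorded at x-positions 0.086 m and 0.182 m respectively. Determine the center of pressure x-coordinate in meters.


COP_x = (F1*x1 + F2*x2) / (F1 + F2)
COP_x = (401*0.086 + 321*0.182) / (401 + 321)
Numerator = 92.9080
Denominator = 722
COP_x = 0.1287


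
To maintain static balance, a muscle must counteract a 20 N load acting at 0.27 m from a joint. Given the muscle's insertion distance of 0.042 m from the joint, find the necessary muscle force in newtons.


F_muscle = W * d_load / d_muscle
F_muscle = 20 * 0.27 / 0.042
Numerator = 5.4000
F_muscle = 128.5714


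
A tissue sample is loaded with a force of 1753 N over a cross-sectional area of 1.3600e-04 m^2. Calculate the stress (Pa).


stress = F / A
stress = 1753 / 1.3600e-04
stress = 1.2890e+07


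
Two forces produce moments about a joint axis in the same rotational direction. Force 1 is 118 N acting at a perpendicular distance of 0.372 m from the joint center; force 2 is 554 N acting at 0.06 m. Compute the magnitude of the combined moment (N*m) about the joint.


M = F1 * d1 + F2 * d2
M = 118 * 0.372 + 554 * 0.06
M = 43.8960 + 33.2400
M = 77.1360


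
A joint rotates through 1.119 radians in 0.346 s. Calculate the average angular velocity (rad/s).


omega = delta_theta / delta_t
omega = 1.119 / 0.346
omega = 3.2341


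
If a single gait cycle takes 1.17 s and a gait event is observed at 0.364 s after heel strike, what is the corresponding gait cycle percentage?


pct = (event_time / cycle_time) * 100
pct = (0.364 / 1.17) * 100
ratio = 0.3111
pct = 31.1111


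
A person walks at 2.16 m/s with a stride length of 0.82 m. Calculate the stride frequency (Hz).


f = v / stride_length
f = 2.16 / 0.82
f = 2.6341


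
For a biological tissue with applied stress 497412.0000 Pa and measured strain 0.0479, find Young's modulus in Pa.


E = stress / strain
E = 497412.0000 / 0.0479
E = 1.0384e+07


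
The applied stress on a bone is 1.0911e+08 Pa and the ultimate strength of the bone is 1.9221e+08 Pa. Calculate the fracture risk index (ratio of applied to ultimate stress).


FRI = applied / ultimate
FRI = 1.0911e+08 / 1.9221e+08
FRI = 0.5677


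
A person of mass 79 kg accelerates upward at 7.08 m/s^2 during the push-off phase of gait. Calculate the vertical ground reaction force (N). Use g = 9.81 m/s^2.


GRF = m * (g + a)
GRF = 79 * (9.81 + 7.08)
GRF = 79 * 16.8900
GRF = 1334.3100


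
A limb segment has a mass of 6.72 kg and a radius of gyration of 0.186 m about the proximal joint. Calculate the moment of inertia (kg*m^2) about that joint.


I = m * k^2
I = 6.72 * 0.186^2
k^2 = 0.0346
I = 0.2325


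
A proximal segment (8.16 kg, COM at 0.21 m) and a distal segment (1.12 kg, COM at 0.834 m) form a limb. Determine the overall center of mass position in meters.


COM = (m1*x1 + m2*x2) / (m1 + m2)
COM = (8.16*0.21 + 1.12*0.834) / (8.16 + 1.12)
Numerator = 2.6477
Denominator = 9.2800
COM = 0.2853


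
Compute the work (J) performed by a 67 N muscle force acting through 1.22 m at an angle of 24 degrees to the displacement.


W = F * d * cos(theta)
theta = 24 deg = 0.4189 rad
cos(theta) = 0.9135
W = 67 * 1.22 * 0.9135
W = 74.6732


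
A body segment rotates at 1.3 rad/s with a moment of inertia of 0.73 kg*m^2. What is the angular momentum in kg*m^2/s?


L = I * omega
L = 0.73 * 1.3
L = 0.9490


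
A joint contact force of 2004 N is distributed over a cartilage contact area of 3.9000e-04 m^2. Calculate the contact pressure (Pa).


P = F / A
P = 2004 / 3.9000e-04
P = 5.1385e+06


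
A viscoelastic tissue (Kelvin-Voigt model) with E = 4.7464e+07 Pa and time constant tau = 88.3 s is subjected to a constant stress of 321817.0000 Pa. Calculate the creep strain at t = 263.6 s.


epsilon(t) = (sigma/E) * (1 - exp(-t/tau))
sigma/E = 321817.0000 / 4.7464e+07 = 0.0068
exp(-t/tau) = exp(-263.6 / 88.3) = 0.0505
epsilon = 0.0068 * (1 - 0.0505)
epsilon = 0.0064


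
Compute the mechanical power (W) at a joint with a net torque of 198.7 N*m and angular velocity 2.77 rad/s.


P = M * omega
P = 198.7 * 2.77
P = 550.3990


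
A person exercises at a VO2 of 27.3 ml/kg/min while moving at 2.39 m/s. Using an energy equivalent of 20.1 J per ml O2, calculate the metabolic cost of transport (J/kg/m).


Power per kg = VO2 * 20.1 / 60
Power per kg = 27.3 * 20.1 / 60 = 9.1455 W/kg
Cost = power_per_kg / speed
Cost = 9.1455 / 2.39
Cost = 3.8266


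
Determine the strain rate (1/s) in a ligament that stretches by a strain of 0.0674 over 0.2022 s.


strain_rate = delta_strain / delta_t
strain_rate = 0.0674 / 0.2022
strain_rate = 0.3333


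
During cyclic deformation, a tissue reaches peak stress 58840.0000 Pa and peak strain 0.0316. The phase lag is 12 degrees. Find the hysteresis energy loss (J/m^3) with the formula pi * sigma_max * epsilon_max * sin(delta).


E_loss = pi * sigma_max * epsilon_max * sin(delta)
delta = 12 deg = 0.2094 rad
sin(delta) = 0.2079
E_loss = pi * 58840.0000 * 0.0316 * 0.2079
E_loss = 1214.4749


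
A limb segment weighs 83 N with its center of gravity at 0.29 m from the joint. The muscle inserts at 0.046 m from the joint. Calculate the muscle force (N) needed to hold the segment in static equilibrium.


F_muscle = W * d_load / d_muscle
F_muscle = 83 * 0.29 / 0.046
Numerator = 24.0700
F_muscle = 523.2609


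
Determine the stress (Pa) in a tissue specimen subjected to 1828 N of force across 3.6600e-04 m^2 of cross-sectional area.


stress = F / A
stress = 1828 / 3.6600e-04
stress = 4.9945e+06


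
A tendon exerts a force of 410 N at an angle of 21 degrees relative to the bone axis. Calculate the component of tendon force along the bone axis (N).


F_eff = F_tendon * cos(theta)
theta = 21 deg = 0.3665 rad
cos(theta) = 0.9336
F_eff = 410 * 0.9336
F_eff = 382.7680


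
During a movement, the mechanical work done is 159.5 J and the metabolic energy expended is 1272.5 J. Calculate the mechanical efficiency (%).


eta = (W_mech / E_meta) * 100
eta = (159.5 / 1272.5) * 100
ratio = 0.1253
eta = 12.5344


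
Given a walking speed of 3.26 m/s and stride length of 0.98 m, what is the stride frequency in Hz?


f = v / stride_length
f = 3.26 / 0.98
f = 3.3265


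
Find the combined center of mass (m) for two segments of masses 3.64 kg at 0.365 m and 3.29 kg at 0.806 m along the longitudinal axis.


COM = (m1*x1 + m2*x2) / (m1 + m2)
COM = (3.64*0.365 + 3.29*0.806) / (3.64 + 3.29)
Numerator = 3.9803
Denominator = 6.9300
COM = 0.5744


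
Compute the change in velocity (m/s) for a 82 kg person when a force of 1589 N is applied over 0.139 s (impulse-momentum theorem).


J = F * dt = 1589 * 0.139 = 220.8710 N*s
delta_v = J / m
delta_v = 220.8710 / 82
delta_v = 2.6935


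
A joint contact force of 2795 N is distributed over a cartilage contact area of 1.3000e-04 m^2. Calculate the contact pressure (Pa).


P = F / A
P = 2795 / 1.3000e-04
P = 2.1500e+07


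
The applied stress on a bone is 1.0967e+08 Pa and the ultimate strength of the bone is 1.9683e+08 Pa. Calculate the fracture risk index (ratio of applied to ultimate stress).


FRI = applied / ultimate
FRI = 1.0967e+08 / 1.9683e+08
FRI = 0.5572


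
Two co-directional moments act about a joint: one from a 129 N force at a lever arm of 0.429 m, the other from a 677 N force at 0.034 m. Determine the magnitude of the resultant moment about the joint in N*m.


M = F1 * d1 + F2 * d2
M = 129 * 0.429 + 677 * 0.034
M = 55.3410 + 23.0180
M = 78.3590


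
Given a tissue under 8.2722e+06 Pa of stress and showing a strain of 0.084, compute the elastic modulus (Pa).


E = stress / strain
E = 8.2722e+06 / 0.084
E = 9.8479e+07


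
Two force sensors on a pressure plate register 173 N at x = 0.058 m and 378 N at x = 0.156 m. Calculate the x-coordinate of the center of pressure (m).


COP_x = (F1*x1 + F2*x2) / (F1 + F2)
COP_x = (173*0.058 + 378*0.156) / (173 + 378)
Numerator = 69.0020
Denominator = 551
COP_x = 0.1252


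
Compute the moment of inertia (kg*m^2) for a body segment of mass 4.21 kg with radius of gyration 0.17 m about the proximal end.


I = m * k^2
I = 4.21 * 0.17^2
k^2 = 0.0289
I = 0.1217


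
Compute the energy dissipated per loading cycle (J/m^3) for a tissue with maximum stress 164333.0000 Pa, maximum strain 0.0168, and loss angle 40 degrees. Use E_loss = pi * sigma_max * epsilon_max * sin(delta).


E_loss = pi * sigma_max * epsilon_max * sin(delta)
delta = 40 deg = 0.6981 rad
sin(delta) = 0.6428
E_loss = pi * 164333.0000 * 0.0168 * 0.6428
E_loss = 5575.0843


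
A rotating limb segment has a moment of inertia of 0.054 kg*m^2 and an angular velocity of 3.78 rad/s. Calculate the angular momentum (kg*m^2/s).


L = I * omega
L = 0.054 * 3.78
L = 0.2041


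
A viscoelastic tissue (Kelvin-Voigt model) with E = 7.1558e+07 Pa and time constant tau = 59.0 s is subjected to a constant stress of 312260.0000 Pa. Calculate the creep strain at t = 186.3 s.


epsilon(t) = (sigma/E) * (1 - exp(-t/tau))
sigma/E = 312260.0000 / 7.1558e+07 = 0.0044
exp(-t/tau) = exp(-186.3 / 59.0) = 0.0425
epsilon = 0.0044 * (1 - 0.0425)
epsilon = 0.0042


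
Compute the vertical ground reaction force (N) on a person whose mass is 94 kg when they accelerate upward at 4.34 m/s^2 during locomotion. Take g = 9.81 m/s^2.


GRF = m * (g + a)
GRF = 94 * (9.81 + 4.34)
GRF = 94 * 14.1500
GRF = 1330.1000


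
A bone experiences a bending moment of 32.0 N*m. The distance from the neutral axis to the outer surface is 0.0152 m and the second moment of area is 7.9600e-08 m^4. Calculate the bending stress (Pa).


sigma = M * c / I
sigma = 32.0 * 0.0152 / 7.9600e-08
M * c = 0.4864
sigma = 6.1106e+06


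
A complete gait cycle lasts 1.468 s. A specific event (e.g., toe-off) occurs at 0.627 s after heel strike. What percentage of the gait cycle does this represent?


pct = (event_time / cycle_time) * 100
pct = (0.627 / 1.468) * 100
ratio = 0.4271
pct = 42.7112


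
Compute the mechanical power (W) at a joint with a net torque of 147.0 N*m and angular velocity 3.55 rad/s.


P = M * omega
P = 147.0 * 3.55
P = 521.8500


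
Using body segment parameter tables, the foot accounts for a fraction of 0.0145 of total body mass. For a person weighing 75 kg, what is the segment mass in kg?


m_segment = body_mass * fraction
m_segment = 75 * 0.0145
m_segment = 1.0875


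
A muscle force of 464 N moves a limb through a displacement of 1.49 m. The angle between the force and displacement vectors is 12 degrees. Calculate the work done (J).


W = F * d * cos(theta)
theta = 12 deg = 0.2094 rad
cos(theta) = 0.9781
W = 464 * 1.49 * 0.9781
W = 676.2521


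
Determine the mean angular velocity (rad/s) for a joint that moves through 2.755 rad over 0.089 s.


omega = delta_theta / delta_t
omega = 2.755 / 0.089
omega = 30.9551


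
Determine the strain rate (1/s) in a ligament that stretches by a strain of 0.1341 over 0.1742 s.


strain_rate = delta_strain / delta_t
strain_rate = 0.1341 / 0.1742
strain_rate = 0.7698


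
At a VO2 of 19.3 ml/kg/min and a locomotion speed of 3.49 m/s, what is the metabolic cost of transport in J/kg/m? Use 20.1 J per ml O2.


Power per kg = VO2 * 20.1 / 60
Power per kg = 19.3 * 20.1 / 60 = 6.4655 W/kg
Cost = power_per_kg / speed
Cost = 6.4655 / 3.49
Cost = 1.8526


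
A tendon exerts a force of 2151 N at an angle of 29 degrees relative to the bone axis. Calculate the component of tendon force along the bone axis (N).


F_eff = F_tendon * cos(theta)
theta = 29 deg = 0.5061 rad
cos(theta) = 0.8746
F_eff = 2151 * 0.8746
F_eff = 1881.3070


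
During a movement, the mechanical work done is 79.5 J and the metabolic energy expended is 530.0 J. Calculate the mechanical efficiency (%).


eta = (W_mech / E_meta) * 100
eta = (79.5 / 530.0) * 100
ratio = 0.1500
eta = 15.0000


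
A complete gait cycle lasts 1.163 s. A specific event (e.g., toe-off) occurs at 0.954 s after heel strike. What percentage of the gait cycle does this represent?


pct = (event_time / cycle_time) * 100
pct = (0.954 / 1.163) * 100
ratio = 0.8203
pct = 82.0292


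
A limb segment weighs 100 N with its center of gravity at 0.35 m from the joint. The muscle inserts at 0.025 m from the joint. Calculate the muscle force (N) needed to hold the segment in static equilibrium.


F_muscle = W * d_load / d_muscle
F_muscle = 100 * 0.35 / 0.025
Numerator = 35.0000
F_muscle = 1400.0000


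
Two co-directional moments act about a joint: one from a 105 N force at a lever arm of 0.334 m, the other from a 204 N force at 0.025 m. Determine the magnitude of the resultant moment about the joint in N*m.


M = F1 * d1 + F2 * d2
M = 105 * 0.334 + 204 * 0.025
M = 35.0700 + 5.1000
M = 40.1700


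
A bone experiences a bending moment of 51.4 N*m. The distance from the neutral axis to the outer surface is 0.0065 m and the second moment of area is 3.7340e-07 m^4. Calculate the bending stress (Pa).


sigma = M * c / I
sigma = 51.4 * 0.0065 / 3.7340e-07
M * c = 0.3341
sigma = 894750.9373


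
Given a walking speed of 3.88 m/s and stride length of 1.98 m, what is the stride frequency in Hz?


f = v / stride_length
f = 3.88 / 1.98
f = 1.9596


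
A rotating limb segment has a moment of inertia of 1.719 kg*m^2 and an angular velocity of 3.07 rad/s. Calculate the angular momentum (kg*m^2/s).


L = I * omega
L = 1.719 * 3.07
L = 5.2773


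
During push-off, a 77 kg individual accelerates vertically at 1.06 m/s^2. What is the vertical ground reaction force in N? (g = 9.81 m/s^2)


GRF = m * (g + a)
GRF = 77 * (9.81 + 1.06)
GRF = 77 * 10.8700
GRF = 836.9900


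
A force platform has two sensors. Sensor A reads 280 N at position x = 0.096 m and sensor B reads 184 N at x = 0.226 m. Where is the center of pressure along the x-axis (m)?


COP_x = (F1*x1 + F2*x2) / (F1 + F2)
COP_x = (280*0.096 + 184*0.226) / (280 + 184)
Numerator = 68.4640
Denominator = 464
COP_x = 0.1476


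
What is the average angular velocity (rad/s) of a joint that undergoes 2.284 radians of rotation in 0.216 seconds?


omega = delta_theta / delta_t
omega = 2.284 / 0.216
omega = 10.5741


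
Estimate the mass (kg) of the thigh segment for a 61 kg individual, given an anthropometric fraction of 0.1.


m_segment = body_mass * fraction
m_segment = 61 * 0.1
m_segment = 6.1000


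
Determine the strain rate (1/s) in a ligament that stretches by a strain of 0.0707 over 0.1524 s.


strain_rate = delta_strain / delta_t
strain_rate = 0.0707 / 0.1524
strain_rate = 0.4639


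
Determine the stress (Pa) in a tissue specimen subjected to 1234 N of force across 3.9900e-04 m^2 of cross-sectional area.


stress = F / A
stress = 1234 / 3.9900e-04
stress = 3.0927e+06


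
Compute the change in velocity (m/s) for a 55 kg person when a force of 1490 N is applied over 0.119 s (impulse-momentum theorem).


J = F * dt = 1490 * 0.119 = 177.3100 N*s
delta_v = J / m
delta_v = 177.3100 / 55
delta_v = 3.2238


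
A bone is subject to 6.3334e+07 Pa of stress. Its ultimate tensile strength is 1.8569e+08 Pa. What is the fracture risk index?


FRI = applied / ultimate
FRI = 6.3334e+07 / 1.8569e+08
FRI = 0.3411


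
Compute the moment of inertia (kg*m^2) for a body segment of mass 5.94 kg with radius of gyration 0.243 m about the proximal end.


I = m * k^2
I = 5.94 * 0.243^2
k^2 = 0.0590
I = 0.3508


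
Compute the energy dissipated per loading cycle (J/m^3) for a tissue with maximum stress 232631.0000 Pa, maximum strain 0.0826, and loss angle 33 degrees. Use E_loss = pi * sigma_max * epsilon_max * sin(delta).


E_loss = pi * sigma_max * epsilon_max * sin(delta)
delta = 33 deg = 0.5760 rad
sin(delta) = 0.5446
E_loss = pi * 232631.0000 * 0.0826 * 0.5446
E_loss = 32878.0667


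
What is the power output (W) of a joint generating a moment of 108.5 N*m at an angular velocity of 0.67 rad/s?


P = M * omega
P = 108.5 * 0.67
P = 72.6950


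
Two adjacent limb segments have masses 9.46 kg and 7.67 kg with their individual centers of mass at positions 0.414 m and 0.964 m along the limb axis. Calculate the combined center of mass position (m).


COM = (m1*x1 + m2*x2) / (m1 + m2)
COM = (9.46*0.414 + 7.67*0.964) / (9.46 + 7.67)
Numerator = 11.3103
Denominator = 17.1300
COM = 0.6603


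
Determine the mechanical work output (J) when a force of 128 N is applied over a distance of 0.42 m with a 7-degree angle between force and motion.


W = F * d * cos(theta)
theta = 7 deg = 0.1222 rad
cos(theta) = 0.9925
W = 128 * 0.42 * 0.9925
W = 53.3593


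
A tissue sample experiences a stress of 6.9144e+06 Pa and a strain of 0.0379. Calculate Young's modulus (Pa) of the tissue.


E = stress / strain
E = 6.9144e+06 / 0.0379
E = 1.8244e+08


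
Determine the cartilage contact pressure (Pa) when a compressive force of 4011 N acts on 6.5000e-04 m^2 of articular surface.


P = F / A
P = 4011 / 6.5000e-04
P = 6.1708e+06


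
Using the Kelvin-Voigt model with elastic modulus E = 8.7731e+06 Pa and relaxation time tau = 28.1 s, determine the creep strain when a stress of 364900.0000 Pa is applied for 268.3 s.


epsilon(t) = (sigma/E) * (1 - exp(-t/tau))
sigma/E = 364900.0000 / 8.7731e+06 = 0.0416
exp(-t/tau) = exp(-268.3 / 28.1) = 7.1341e-05
epsilon = 0.0416 * (1 - 7.1341e-05)
epsilon = 0.0416


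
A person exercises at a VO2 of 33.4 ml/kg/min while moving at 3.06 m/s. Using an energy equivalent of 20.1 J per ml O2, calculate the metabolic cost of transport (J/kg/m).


Power per kg = VO2 * 20.1 / 60
Power per kg = 33.4 * 20.1 / 60 = 11.1890 W/kg
Cost = power_per_kg / speed
Cost = 11.1890 / 3.06
Cost = 3.6565
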